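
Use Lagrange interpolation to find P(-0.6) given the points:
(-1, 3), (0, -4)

Lagrange interpolation formula:
P(x) = Σ yᵢ × Lᵢ(x)
where Lᵢ(x) = Π_{j≠i} (x - xⱼ)/(xᵢ - xⱼ)

L_0(-0.6) = (-0.6 - 0)/(-1 - 0) = 0.600000
L_1(-0.6) = (-0.6 - (-1))/(0 - (-1)) = 0.400000

P(-0.6) = 3×L_0(-0.6) + (-4)×L_1(-0.6)
P(-0.6) = 0.200000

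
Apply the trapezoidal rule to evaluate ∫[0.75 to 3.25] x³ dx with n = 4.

f(x) = x³
a = 0.75, b = 3.25, n = 4
h = (b - a)/n = 0.625000

Trapezoidal rule: (h/2)[f(x₀) + 2f(x₁) + 2f(x₂) + ... + f(xₙ)]

x_0 = 0.7500, f(x_0) = 0.421875, coefficient = 1
x_1 = 1.3750, f(x_1) = 2.599609, coefficient = 2
x_2 = 2.0000, f(x_2) = 8.000000, coefficient = 2
x_3 = 2.6250, f(x_3) = 18.087891, coefficient = 2
x_4 = 3.2500, f(x_4) = 34.328125, coefficient = 1

I ≈ (0.625000/2) × 92.125000 = 28.789062
Exact value: 27.812500
Error: 0.976562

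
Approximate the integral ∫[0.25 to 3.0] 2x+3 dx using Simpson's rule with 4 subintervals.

f(x) = 2x+3
a = 0.25, b = 3.0, n = 4
h = (b - a)/n = 0.687500

Simpson's rule: (h/3)[f(x₀) + 4f(x₁) + 2f(x₂) + ... + f(xₙ)]

x_0 = 0.2500, f(x_0) = 3.500000, coefficient = 1
x_1 = 0.9375, f(x_1) = 4.875000, coefficient = 4
x_2 = 1.6250, f(x_2) = 6.250000, coefficient = 2
x_3 = 2.3125, f(x_3) = 7.625000, coefficient = 4
x_4 = 3.0000, f(x_4) = 9.000000, coefficient = 1

I ≈ (0.687500/3) × 75.000000 = 17.187500
Exact value: 17.187500
Error: 0.000000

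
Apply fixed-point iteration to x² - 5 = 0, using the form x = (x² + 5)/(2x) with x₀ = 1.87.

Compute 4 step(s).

Equation: x² - 5 = 0
Fixed-point form: x = (x² + 5)/(2x)
x₀ = 1.87

x_1 = g(1.870000) = 2.271898
x_2 = g(2.271898) = 2.236351
x_3 = g(2.236351) = 2.236068
x_4 = g(2.236068) = 2.236068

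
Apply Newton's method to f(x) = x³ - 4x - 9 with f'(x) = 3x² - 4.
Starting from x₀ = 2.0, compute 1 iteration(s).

f(x) = x³ - 4x - 9
f'(x) = 3x² - 4
x₀ = 2.0

Newton-Raphson formula: x_{n+1} = x_n - f(x_n)/f'(x_n)

Iteration 1:
  f(2.000000) = -9.000000
  f'(2.000000) = 8.000000
  x_1 = 2.000000 - (-9.000000)/8.000000 = 3.125000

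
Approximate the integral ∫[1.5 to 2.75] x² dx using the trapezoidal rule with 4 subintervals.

f(x) = x²
a = 1.5, b = 2.75, n = 4
h = (b - a)/n = 0.312500

Trapezoidal rule: (h/2)[f(x₀) + 2f(x₁) + 2f(x₂) + ... + f(xₙ)]

x_0 = 1.5000, f(x_0) = 2.250000, coefficient = 1
x_1 = 1.8125, f(x_1) = 3.285156, coefficient = 2
x_2 = 2.1250, f(x_2) = 4.515625, coefficient = 2
x_3 = 2.4375, f(x_3) = 5.941406, coefficient = 2
x_4 = 2.7500, f(x_4) = 7.562500, coefficient = 1

I ≈ (0.312500/2) × 37.296875 = 5.827637
Exact value: 5.807292
Error: 0.020345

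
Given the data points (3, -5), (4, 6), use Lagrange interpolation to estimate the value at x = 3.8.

Lagrange interpolation formula:
P(x) = Σ yᵢ × Lᵢ(x)
where Lᵢ(x) = Π_{j≠i} (x - xⱼ)/(xᵢ - xⱼ)

L_0(3.8) = (3.8 - 4)/(3 - 4) = 0.200000
L_1(3.8) = (3.8 - 3)/(4 - 3) = 0.800000

P(3.8) = (-5)×L_0(3.8) + 6×L_1(3.8)
P(3.8) = 3.800000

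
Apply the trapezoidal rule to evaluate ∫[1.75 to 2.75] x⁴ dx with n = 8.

f(x) = x⁴
a = 1.75, b = 2.75, n = 8
h = (b - a)/n = 0.125000

Trapezoidal rule: (h/2)[f(x₀) + 2f(x₁) + 2f(x₂) + ... + f(xₙ)]

x_0 = 1.7500, f(x_0) = 9.378906, coefficient = 1
x_1 = 1.8750, f(x_1) = 12.359619, coefficient = 2
x_2 = 2.0000, f(x_2) = 16.000000, coefficient = 2
x_3 = 2.1250, f(x_3) = 20.390869, coefficient = 2
x_4 = 2.2500, f(x_4) = 25.628906, coefficient = 2
x_5 = 2.3750, f(x_5) = 31.816650, coefficient = 2
x_6 = 2.5000, f(x_6) = 39.062500, coefficient = 2
x_7 = 2.6250, f(x_7) = 47.480713, coefficient = 2
x_8 = 2.7500, f(x_8) = 57.191406, coefficient = 1

I ≈ (0.125000/2) × 452.048828 = 28.253052
Exact value: 28.172656
Error: 0.080396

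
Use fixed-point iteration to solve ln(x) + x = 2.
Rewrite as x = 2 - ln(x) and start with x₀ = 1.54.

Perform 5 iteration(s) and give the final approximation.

Equation: ln(x) + x = 2
Fixed-point form: x = 2 - ln(x)
x₀ = 1.54

x_1 = g(1.540000) = 1.568218
x_2 = g(1.568218) = 1.550060
x_3 = g(1.550060) = 1.561706
x_4 = g(1.561706) = 1.554221
x_5 = g(1.554221) = 1.559025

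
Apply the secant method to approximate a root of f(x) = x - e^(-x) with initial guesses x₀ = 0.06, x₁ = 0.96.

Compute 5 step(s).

f(x) = x - e^(-x)
x₀ = 0.06, x₁ = 0.96

Secant formula: x_{n+1} = x_n - f(x_n)(x_n - x_{n-1})/(f(x_n) - f(x_{n-1}))

Iteration 1:
  f(0.060000) = -0.881765
  f(0.960000) = 0.577107
  x_2 = 0.960000 - 0.577107×(0.960000 - 0.060000)/(0.577107 - (-0.881765))
       = 0.603974
Iteration 2:
  f(0.960000) = 0.577107
  f(0.603974) = 0.057339
  x_3 = 0.603974 - 0.057339×(0.603974 - 0.960000)/(0.057339 - 0.577107)
       = 0.564698
Iteration 3:
  f(0.603974) = 0.057339
  f(0.564698) = -0.003833
  x_4 = 0.564698 - (-0.003833)×(0.564698 - 0.603974)/(-0.003833 - 0.057339)
       = 0.567159
Iteration 4:
  f(0.564698) = -0.003833
  f(0.567159) = 0.000025
  x_5 = 0.567159 - 0.000025×(0.567159 - 0.564698)/(0.000025 - (-0.003833))
       = 0.567143
Iteration 5:
  f(0.567159) = 0.000025
  f(0.567143) = 0.000000
  x_6 = 0.567143 - 0.000000×(0.567143 - 0.567159)/(0.000000 - 0.000025)
       = 0.567143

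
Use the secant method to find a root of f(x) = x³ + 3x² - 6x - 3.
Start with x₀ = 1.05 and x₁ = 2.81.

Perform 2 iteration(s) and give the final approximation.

f(x) = x³ + 3x² - 6x - 3
x₀ = 1.05, x₁ = 2.81

Secant formula: x_{n+1} = x_n - f(x_n)(x_n - x_{n-1})/(f(x_n) - f(x_{n-1}))

Iteration 1:
  f(1.050000) = -4.834875
  f(2.810000) = 26.016341
  x_2 = 2.810000 - 26.016341×(2.810000 - 1.050000)/(26.016341 - (-4.834875))
       = 1.325820
Iteration 2:
  f(2.810000) = 26.016341
  f(1.325820) = -3.351000
  x_3 = 1.325820 - (-3.351000)×(1.325820 - 2.810000)/(-3.351000 - 26.016341)
       = 1.495174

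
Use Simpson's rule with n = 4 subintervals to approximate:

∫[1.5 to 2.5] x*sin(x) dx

f(x) = x*sin(x)
a = 1.5, b = 2.5, n = 4
h = (b - a)/n = 0.250000

Simpson's rule: (h/3)[f(x₀) + 4f(x₁) + 2f(x₂) + ... + f(xₙ)]

x_0 = 1.5000, f(x_0) = 1.496242, coefficient = 1
x_1 = 1.7500, f(x_1) = 1.721975, coefficient = 4
x_2 = 2.0000, f(x_2) = 1.818595, coefficient = 2
x_3 = 2.2500, f(x_3) = 1.750665, coefficient = 4
x_4 = 2.5000, f(x_4) = 1.496180, coefficient = 1

I ≈ (0.250000/3) × 20.520173 = 1.710014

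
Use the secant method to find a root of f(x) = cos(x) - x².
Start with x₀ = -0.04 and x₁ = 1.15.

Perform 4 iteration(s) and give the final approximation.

f(x) = cos(x) - x²
x₀ = -0.04, x₁ = 1.15

Secant formula: x_{n+1} = x_n - f(x_n)(x_n - x_{n-1})/(f(x_n) - f(x_{n-1}))

Iteration 1:
  f(-0.040000) = 0.997600
  f(1.150000) = -0.914013
  x_2 = 1.150000 - (-0.914013)×(1.150000 - (-0.040000))/(-0.914013 - 0.997600)
       = 0.581017
Iteration 2:
  f(1.150000) = -0.914013
  f(0.581017) = 0.498324
  x_3 = 0.581017 - 0.498324×(0.581017 - 1.150000)/(0.498324 - (-0.914013))
       = 0.781775
Iteration 3:
  f(0.581017) = 0.498324
  f(0.781775) = 0.098492
  x_4 = 0.781775 - 0.098492×(0.781775 - 0.581017)/(0.098492 - 0.498324)
       = 0.831228
Iteration 4:
  f(0.781775) = 0.098492
  f(0.831228) = -0.016972
  x_5 = 0.831228 - (-0.016972)×(0.831228 - 0.781775)/(-0.016972 - 0.098492)
       = 0.823959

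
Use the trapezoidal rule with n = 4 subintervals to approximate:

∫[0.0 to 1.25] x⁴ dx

f(x) = x⁴
a = 0.0, b = 1.25, n = 4
h = (b - a)/n = 0.312500

Trapezoidal rule: (h/2)[f(x₀) + 2f(x₁) + 2f(x₂) + ... + f(xₙ)]

x_0 = 0.0000, f(x_0) = 0.000000, coefficient = 1
x_1 = 0.3125, f(x_1) = 0.009537, coefficient = 2
x_2 = 0.6250, f(x_2) = 0.152588, coefficient = 2
x_3 = 0.9375, f(x_3) = 0.772476, coefficient = 2
x_4 = 1.2500, f(x_4) = 2.441406, coefficient = 1

I ≈ (0.312500/2) × 4.310608 = 0.673532
Exact value: 0.610352
Error: 0.063181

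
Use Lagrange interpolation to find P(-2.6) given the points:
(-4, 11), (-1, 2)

Lagrange interpolation formula:
P(x) = Σ yᵢ × Lᵢ(x)
where Lᵢ(x) = Π_{j≠i} (x - xⱼ)/(xᵢ - xⱼ)

L_0(-2.6) = (-2.6 - (-1))/(-4 - (-1)) = 0.533333
L_1(-2.6) = (-2.6 - (-4))/(-1 - (-4)) = 0.466667

P(-2.6) = 11×L_0(-2.6) + 2×L_1(-2.6)
P(-2.6) = 6.800000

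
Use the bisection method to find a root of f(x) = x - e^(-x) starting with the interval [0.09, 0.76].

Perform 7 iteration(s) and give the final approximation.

f(x) = x - e^(-x)
Initial interval: [0.09, 0.76]

Iteration 1:
  c_1 = (0.090000 + 0.760000)/2 = 0.425000
  f(c_1) = f(0.425000) = -0.228770
  f(a) × f(c) ≥ 0, new interval: [0.425000, 0.760000]
Iteration 2:
  c_2 = (0.425000 + 0.760000)/2 = 0.592500
  f(c_2) = f(0.592500) = 0.039557
  f(a) × f(c) < 0, new interval: [0.425000, 0.592500]
Iteration 3:
  c_3 = (0.425000 + 0.592500)/2 = 0.508750
  f(c_3) = f(0.508750) = -0.092497
  f(a) × f(c) ≥ 0, new interval: [0.508750, 0.592500]
Iteration 4:
  c_4 = (0.508750 + 0.592500)/2 = 0.550625
  f(c_4) = f(0.550625) = -0.025964
  f(a) × f(c) ≥ 0, new interval: [0.550625, 0.592500]
Iteration 5:
  c_5 = (0.550625 + 0.592500)/2 = 0.571562
  f(c_5) = f(0.571562) = 0.006920
  f(a) × f(c) < 0, new interval: [0.550625, 0.571562]
Iteration 6:
  c_6 = (0.550625 + 0.571562)/2 = 0.561094
  f(c_6) = f(0.561094) = -0.009491
  f(a) × f(c) ≥ 0, new interval: [0.561094, 0.571562]
Iteration 7:
  c_7 = (0.561094 + 0.571562)/2 = 0.566328
  f(c_7) = f(0.566328) = -0.001278
  f(a) × f(c) ≥ 0, new interval: [0.566328, 0.571562]

After 7 iteration(s), the approximation is c_7 = 0.566328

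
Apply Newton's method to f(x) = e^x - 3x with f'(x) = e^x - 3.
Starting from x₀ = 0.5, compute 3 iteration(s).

f(x) = e^x - 3x
f'(x) = e^x - 3
x₀ = 0.5

Newton-Raphson formula: x_{n+1} = x_n - f(x_n)/f'(x_n)

Iteration 1:
  f(0.500000) = 0.148721
  f'(0.500000) = -1.351279
  x_1 = 0.500000 - 0.148721/(-1.351279) = 0.610060
Iteration 2:
  f(0.610060) = 0.010362
  f'(0.610060) = -1.159459
  x_2 = 0.610060 - 0.010362/(-1.159459) = 0.618997
Iteration 3:
  f(0.618997) = 0.000074
  f'(0.618997) = -1.142936
  x_3 = 0.618997 - 0.000074/(-1.142936) = 0.619061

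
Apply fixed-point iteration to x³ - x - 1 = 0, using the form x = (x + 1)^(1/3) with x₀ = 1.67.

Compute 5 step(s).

Equation: x³ - x - 1 = 0
Fixed-point form: x = (x + 1)^(1/3)
x₀ = 1.67

x_1 = g(1.670000) = 1.387300
x_2 = g(1.387300) = 1.336500
x_3 = g(1.336500) = 1.326952
x_4 = g(1.326952) = 1.325142
x_5 = g(1.325142) = 1.324799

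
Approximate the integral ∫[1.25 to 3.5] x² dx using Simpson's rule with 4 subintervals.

f(x) = x²
a = 1.25, b = 3.5, n = 4
h = (b - a)/n = 0.562500

Simpson's rule: (h/3)[f(x₀) + 4f(x₁) + 2f(x₂) + ... + f(xₙ)]

x_0 = 1.2500, f(x_0) = 1.562500, coefficient = 1
x_1 = 1.8125, f(x_1) = 3.285156, coefficient = 4
x_2 = 2.3750, f(x_2) = 5.640625, coefficient = 2
x_3 = 2.9375, f(x_3) = 8.628906, coefficient = 4
x_4 = 3.5000, f(x_4) = 12.250000, coefficient = 1

I ≈ (0.562500/3) × 72.750000 = 13.640625
Exact value: 13.640625
Error: 0.000000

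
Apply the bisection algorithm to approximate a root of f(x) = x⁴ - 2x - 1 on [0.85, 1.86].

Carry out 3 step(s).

f(x) = x⁴ - 2x - 1
Initial interval: [0.85, 1.86]

Iteration 1:
  c_1 = (0.850000 + 1.860000)/2 = 1.355000
  f(c_1) = f(1.355000) = -0.339012
  f(a) × f(c) ≥ 0, new interval: [1.355000, 1.860000]
Iteration 2:
  c_2 = (1.355000 + 1.860000)/2 = 1.607500
  f(c_2) = f(1.607500) = 2.462347
  f(a) × f(c) < 0, new interval: [1.355000, 1.607500]
Iteration 3:
  c_3 = (1.355000 + 1.607500)/2 = 1.481250
  f(c_3) = f(1.481250) = 0.851582
  f(a) × f(c) < 0, new interval: [1.355000, 1.481250]

After 3 iteration(s), the approximation is c_3 = 1.481250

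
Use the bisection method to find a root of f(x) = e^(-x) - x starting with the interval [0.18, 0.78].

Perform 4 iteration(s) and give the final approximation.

f(x) = e^(-x) - x
Initial interval: [0.18, 0.78]

Iteration 1:
  c_1 = (0.180000 + 0.780000)/2 = 0.480000
  f(c_1) = f(0.480000) = 0.138783
  f(a) × f(c) ≥ 0, new interval: [0.480000, 0.780000]
Iteration 2:
  c_2 = (0.480000 + 0.780000)/2 = 0.630000
  f(c_2) = f(0.630000) = -0.097408
  f(a) × f(c) < 0, new interval: [0.480000, 0.630000]
Iteration 3:
  c_3 = (0.480000 + 0.630000)/2 = 0.555000
  f(c_3) = f(0.555000) = 0.019072
  f(a) × f(c) ≥ 0, new interval: [0.555000, 0.630000]
Iteration 4:
  c_4 = (0.555000 + 0.630000)/2 = 0.592500
  f(c_4) = f(0.592500) = -0.039557
  f(a) × f(c) < 0, new interval: [0.555000, 0.592500]

After 4 iteration(s), the approximation is c_4 = 0.592500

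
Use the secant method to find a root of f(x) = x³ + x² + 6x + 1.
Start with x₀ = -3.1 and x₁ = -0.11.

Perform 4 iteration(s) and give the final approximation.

f(x) = x³ + x² + 6x + 1
x₀ = -3.1, x₁ = -0.11

Secant formula: x_{n+1} = x_n - f(x_n)(x_n - x_{n-1})/(f(x_n) - f(x_{n-1}))

Iteration 1:
  f(-3.100000) = -37.781000
  f(-0.110000) = 0.350769
  x_2 = -0.110000 - 0.350769×(-0.110000 - (-3.100000))/(0.350769 - (-37.781000))
       = -0.137505
Iteration 2:
  f(-0.110000) = 0.350769
  f(-0.137505) = 0.191280
  x_3 = -0.137505 - 0.191280×(-0.137505 - (-0.110000))/(0.191280 - 0.350769)
       = -0.170492
Iteration 3:
  f(-0.137505) = 0.191280
  f(-0.170492) = 0.001161
  x_4 = -0.170492 - 0.001161×(-0.170492 - (-0.137505))/(0.001161 - 0.191280)
       = -0.170693
Iteration 4:
  f(-0.170492) = 0.001161
  f(-0.170693) = 0.000003
  x_5 = -0.170693 - 0.000003×(-0.170693 - (-0.170492))/(0.000003 - 0.001161)
       = -0.170694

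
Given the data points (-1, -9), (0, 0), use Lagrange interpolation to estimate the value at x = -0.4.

Lagrange interpolation formula:
P(x) = Σ yᵢ × Lᵢ(x)
where Lᵢ(x) = Π_{j≠i} (x - xⱼ)/(xᵢ - xⱼ)

L_0(-0.4) = (-0.4 - 0)/(-1 - 0) = 0.400000
L_1(-0.4) = (-0.4 - (-1))/(0 - (-1)) = 0.600000

P(-0.4) = (-9)×L_0(-0.4) + 0×L_1(-0.4)
P(-0.4) = -3.600000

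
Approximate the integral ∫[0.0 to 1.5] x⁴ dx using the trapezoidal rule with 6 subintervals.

f(x) = x⁴
a = 0.0, b = 1.5, n = 6
h = (b - a)/n = 0.250000

Trapezoidal rule: (h/2)[f(x₀) + 2f(x₁) + 2f(x₂) + ... + f(xₙ)]

x_0 = 0.0000, f(x_0) = 0.000000, coefficient = 1
x_1 = 0.2500, f(x_1) = 0.003906, coefficient = 2
x_2 = 0.5000, f(x_2) = 0.062500, coefficient = 2
x_3 = 0.7500, f(x_3) = 0.316406, coefficient = 2
x_4 = 1.0000, f(x_4) = 1.000000, coefficient = 2
x_5 = 1.2500, f(x_5) = 2.441406, coefficient = 2
x_6 = 1.5000, f(x_6) = 5.062500, coefficient = 1

I ≈ (0.250000/2) × 12.710938 = 1.588867
Exact value: 1.518750
Error: 0.070117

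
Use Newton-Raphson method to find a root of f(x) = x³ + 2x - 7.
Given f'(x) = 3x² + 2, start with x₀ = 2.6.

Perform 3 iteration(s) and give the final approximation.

f(x) = x³ + 2x - 7
f'(x) = 3x² + 2
x₀ = 2.6

Newton-Raphson formula: x_{n+1} = x_n - f(x_n)/f'(x_n)

Iteration 1:
  f(2.600000) = 15.776000
  f'(2.600000) = 22.280000
  x_1 = 2.600000 - 15.776000/22.280000 = 1.891921
Iteration 2:
  f(1.891921) = 3.555718
  f'(1.891921) = 12.738095
  x_2 = 1.891921 - 3.555718/12.738095 = 1.612781
Iteration 3:
  f(1.612781) = 0.420502
  f'(1.612781) = 9.803183
  x_3 = 1.612781 - 0.420502/9.803183 = 1.569886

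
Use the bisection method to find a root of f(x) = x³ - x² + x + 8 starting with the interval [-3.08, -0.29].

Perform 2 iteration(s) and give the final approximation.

f(x) = x³ - x² + x + 8
Initial interval: [-3.08, -0.29]

Iteration 1:
  c_1 = (-3.080000 + (-0.290000))/2 = -1.685000
  f(c_1) = f(-1.685000) = -1.308319
  f(a) × f(c) ≥ 0, new interval: [-1.685000, -0.290000]
Iteration 2:
  c_2 = (-1.685000 + (-0.290000))/2 = -0.987500
  f(c_2) = f(-0.987500) = 5.074377
  f(a) × f(c) < 0, new interval: [-1.685000, -0.987500]

After 2 iteration(s), the approximation is c_2 = -0.987500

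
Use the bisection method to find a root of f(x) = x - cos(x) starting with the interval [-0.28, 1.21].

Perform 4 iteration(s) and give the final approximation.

f(x) = x - cos(x)
Initial interval: [-0.28, 1.21]

Iteration 1:
  c_1 = (-0.280000 + 1.210000)/2 = 0.465000
  f(c_1) = f(0.465000) = -0.428822
  f(a) × f(c) ≥ 0, new interval: [0.465000, 1.210000]
Iteration 2:
  c_2 = (0.465000 + 1.210000)/2 = 0.837500
  f(c_2) = f(0.837500) = 0.168178
  f(a) × f(c) < 0, new interval: [0.465000, 0.837500]
Iteration 3:
  c_3 = (0.465000 + 0.837500)/2 = 0.651250
  f(c_3) = f(0.651250) = -0.144077
  f(a) × f(c) ≥ 0, new interval: [0.651250, 0.837500]
Iteration 4:
  c_4 = (0.651250 + 0.837500)/2 = 0.744375
  f(c_4) = f(0.744375) = 0.008864
  f(a) × f(c) < 0, new interval: [0.651250, 0.744375]

After 4 iteration(s), the approximation is c_4 = 0.744375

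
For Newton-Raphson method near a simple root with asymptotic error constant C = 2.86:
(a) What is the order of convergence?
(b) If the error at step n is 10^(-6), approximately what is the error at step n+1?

(a) Newton-Raphson has quadratic (order 2) convergence near simple roots.
    This means |e_{n+1}| ≈ C|e_n|².

(b) With |e_n| = 10^(-6) and C = 2.86:
    |e_{n+1}| ≈ 2.86 × (10^(-6))² = 2.86 × 10^(-12)

(a) 2 (quadratic); (b) |e_{n+1}| ≈ 2.860e-12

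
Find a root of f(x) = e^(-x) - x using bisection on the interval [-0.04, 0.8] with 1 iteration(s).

f(x) = e^(-x) - x
Initial interval: [-0.04, 0.8]

Iteration 1:
  c_1 = (-0.040000 + 0.800000)/2 = 0.380000
  f(c_1) = f(0.380000) = 0.303861
  f(a) × f(c) ≥ 0, new interval: [0.380000, 0.800000]

After 1 iteration(s), the approximation is c_1 = 0.380000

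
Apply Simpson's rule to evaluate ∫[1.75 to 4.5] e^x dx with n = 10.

f(x) = e^x
a = 1.75, b = 4.5, n = 10
h = (b - a)/n = 0.275000

Simpson's rule: (h/3)[f(x₀) + 4f(x₁) + 2f(x₂) + ... + f(xₙ)]

x_0 = 1.7500, f(x_0) = 5.754603, coefficient = 1
x_1 = 2.0250, f(x_1) = 7.576111, coefficient = 4
x_2 = 2.3000, f(x_2) = 9.974182, coefficient = 2
x_3 = 2.5750, f(x_3) = 13.131317, coefficient = 4
x_4 = 2.8500, f(x_4) = 17.287782, coefficient = 2
x_5 = 3.1250, f(x_5) = 22.759895, coefficient = 4
x_6 = 3.4000, f(x_6) = 29.964100, coefficient = 2
x_7 = 3.6750, f(x_7) = 39.448657, coefficient = 4
x_8 = 3.9500, f(x_8) = 51.935367, coefficient = 2
x_9 = 4.2250, f(x_9) = 68.374504, coefficient = 4
x_10 = 4.5000, f(x_10) = 90.017131, coefficient = 1

I ≈ (0.275000/3) × 919.256531 = 84.265182
Exact value: 84.262529
Error: 0.002653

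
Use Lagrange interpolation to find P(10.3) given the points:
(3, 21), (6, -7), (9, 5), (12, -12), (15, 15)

Lagrange interpolation formula:
P(x) = Σ yᵢ × Lᵢ(x)
where Lᵢ(x) = Π_{j≠i} (x - xⱼ)/(xᵢ - xⱼ)

L_0(10.3) = (10.3 - 6)/(3 - 6) × (10.3 - 9)/(3 - 9) × (10.3 - 12)/(3 - 12) × (10.3 - 15)/(3 - 15) = 0.022975
L_1(10.3) = (10.3 - 3)/(6 - 3) × (10.3 - 9)/(6 - 9) × (10.3 - 12)/(6 - 12) × (10.3 - 15)/(6 - 15) = -0.156019
L_2(10.3) = (10.3 - 3)/(9 - 3) × (10.3 - 6)/(9 - 6) × (10.3 - 12)/(9 - 12) × (10.3 - 15)/(9 - 15) = 0.774093
L_3(10.3) = (10.3 - 3)/(12 - 3) × (10.3 - 6)/(12 - 6) × (10.3 - 9)/(12 - 9) × (10.3 - 15)/(12 - 15) = 0.394636
L_4(10.3) = (10.3 - 3)/(15 - 3) × (10.3 - 6)/(15 - 6) × (10.3 - 9)/(15 - 9) × (10.3 - 12)/(15 - 12) = -0.035685

P(10.3) = 21×L_0(10.3) + (-7)×L_1(10.3) + 5×L_2(10.3) + (-12)×L_3(10.3) + 15×L_4(10.3)
P(10.3) = 0.174174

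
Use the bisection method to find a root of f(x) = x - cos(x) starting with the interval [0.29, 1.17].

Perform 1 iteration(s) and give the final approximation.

f(x) = x - cos(x)
Initial interval: [0.29, 1.17]

Iteration 1:
  c_1 = (0.290000 + 1.170000)/2 = 0.730000
  f(c_1) = f(0.730000) = -0.015174
  f(a) × f(c) ≥ 0, new interval: [0.730000, 1.170000]

After 1 iteration(s), the approximation is c_1 = 0.730000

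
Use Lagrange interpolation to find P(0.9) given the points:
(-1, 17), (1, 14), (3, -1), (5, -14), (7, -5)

Lagrange interpolation formula:
P(x) = Σ yᵢ × Lᵢ(x)
where Lᵢ(x) = Π_{j≠i} (x - xⱼ)/(xᵢ - xⱼ)

L_0(0.9) = (0.9 - 1)/(-1 - 1) × (0.9 - 3)/(-1 - 3) × (0.9 - 5)/(-1 - 5) × (0.9 - 7)/(-1 - 7) = 0.013677
L_1(0.9) = (0.9 - (-1))/(1 - (-1)) × (0.9 - 3)/(1 - 3) × (0.9 - 5)/(1 - 5) × (0.9 - 7)/(1 - 7) = 1.039478
L_2(0.9) = (0.9 - (-1))/(3 - (-1)) × (0.9 - 1)/(3 - 1) × (0.9 - 5)/(3 - 5) × (0.9 - 7)/(3 - 7) = -0.074248
L_3(0.9) = (0.9 - (-1))/(5 - (-1)) × (0.9 - 1)/(5 - 1) × (0.9 - 3)/(5 - 3) × (0.9 - 7)/(5 - 7) = 0.025353
L_4(0.9) = (0.9 - (-1))/(7 - (-1)) × (0.9 - 1)/(7 - 1) × (0.9 - 3)/(7 - 3) × (0.9 - 5)/(7 - 5) = -0.004260

P(0.9) = 17×L_0(0.9) + 14×L_1(0.9) + (-1)×L_2(0.9) + (-14)×L_3(0.9) + (-5)×L_4(0.9)
P(0.9) = 14.525814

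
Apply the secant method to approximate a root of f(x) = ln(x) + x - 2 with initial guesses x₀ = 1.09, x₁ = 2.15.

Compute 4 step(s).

f(x) = ln(x) + x - 2
x₀ = 1.09, x₁ = 2.15

Secant formula: x_{n+1} = x_n - f(x_n)(x_n - x_{n-1})/(f(x_n) - f(x_{n-1}))

Iteration 1:
  f(1.090000) = -0.823822
  f(2.150000) = 0.915468
  x_2 = 2.150000 - 0.915468×(2.150000 - 1.090000)/(0.915468 - (-0.823822))
       = 1.592074
Iteration 2:
  f(2.150000) = 0.915468
  f(1.592074) = 0.057111
  x_3 = 1.592074 - 0.057111×(1.592074 - 2.150000)/(0.057111 - 0.915468)
       = 1.554952
Iteration 3:
  f(1.592074) = 0.057111
  f(1.554952) = -0.003604
  x_4 = 1.554952 - (-0.003604)×(1.554952 - 1.592074)/(-0.003604 - 0.057111)
       = 1.557155
Iteration 4:
  f(1.554952) = -0.003604
  f(1.557155) = 0.000016
  x_5 = 1.557155 - 0.000016×(1.557155 - 1.554952)/(0.000016 - (-0.003604))
       = 1.557146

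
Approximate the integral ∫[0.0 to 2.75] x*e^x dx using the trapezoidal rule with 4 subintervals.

f(x) = x*e^x
a = 0.0, b = 2.75, n = 4
h = (b - a)/n = 0.687500

Trapezoidal rule: (h/2)[f(x₀) + 2f(x₁) + 2f(x₂) + ... + f(xₙ)]

x_0 = 0.0000, f(x_0) = 0.000000, coefficient = 1
x_1 = 0.6875, f(x_1) = 1.367257, coefficient = 2
x_2 = 1.3750, f(x_2) = 5.438230, coefficient = 2
x_3 = 2.0625, f(x_3) = 16.222819, coefficient = 2
x_4 = 2.7500, f(x_4) = 43.017238, coefficient = 1

I ≈ (0.687500/2) × 89.073851 = 30.619136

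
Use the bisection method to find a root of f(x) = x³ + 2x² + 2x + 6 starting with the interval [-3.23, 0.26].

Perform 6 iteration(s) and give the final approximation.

f(x) = x³ + 2x² + 2x + 6
Initial interval: [-3.23, 0.26]

Iteration 1:
  c_1 = (-3.230000 + 0.260000)/2 = -1.485000
  f(c_1) = f(-1.485000) = 4.165691
  f(a) × f(c) < 0, new interval: [-3.230000, -1.485000]
Iteration 2:
  c_2 = (-3.230000 + (-1.485000))/2 = -2.357500
  f(c_2) = f(-2.357500) = -0.701916
  f(a) × f(c) ≥ 0, new interval: [-2.357500, -1.485000]
Iteration 3:
  c_3 = (-2.357500 + (-1.485000))/2 = -1.921250
  f(c_3) = f(-1.921250) = 2.448182
  f(a) × f(c) < 0, new interval: [-2.357500, -1.921250]
Iteration 4:
  c_4 = (-2.357500 + (-1.921250))/2 = -2.139375
  f(c_4) = f(-2.139375) = 1.083341
  f(a) × f(c) < 0, new interval: [-2.357500, -2.139375]
Iteration 5:
  c_5 = (-2.357500 + (-2.139375))/2 = -2.248437
  f(c_5) = f(-2.248437) = 0.247156
  f(a) × f(c) < 0, new interval: [-2.357500, -2.248437]
Iteration 6:
  c_6 = (-2.357500 + (-2.248437))/2 = -2.302969
  f(c_6) = f(-2.302969) = -0.212782
  f(a) × f(c) ≥ 0, new interval: [-2.302969, -2.248437]

After 6 iteration(s), the approximation is c_6 = -2.302969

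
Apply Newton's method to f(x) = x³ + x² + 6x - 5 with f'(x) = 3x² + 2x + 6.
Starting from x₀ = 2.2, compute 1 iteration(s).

f(x) = x³ + x² + 6x - 5
f'(x) = 3x² + 2x + 6
x₀ = 2.2

Newton-Raphson formula: x_{n+1} = x_n - f(x_n)/f'(x_n)

Iteration 1:
  f(2.200000) = 23.688000
  f'(2.200000) = 24.920000
  x_1 = 2.200000 - 23.688000/24.920000 = 1.249438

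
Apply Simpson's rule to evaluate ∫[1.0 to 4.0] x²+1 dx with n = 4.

f(x) = x²+1
a = 1.0, b = 4.0, n = 4
h = (b - a)/n = 0.750000

Simpson's rule: (h/3)[f(x₀) + 4f(x₁) + 2f(x₂) + ... + f(xₙ)]

x_0 = 1.0000, f(x_0) = 2.000000, coefficient = 1
x_1 = 1.7500, f(x_1) = 4.062500, coefficient = 4
x_2 = 2.5000, f(x_2) = 7.250000, coefficient = 2
x_3 = 3.2500, f(x_3) = 11.562500, coefficient = 4
x_4 = 4.0000, f(x_4) = 17.000000, coefficient = 1

I ≈ (0.750000/3) × 96.000000 = 24.000000
Exact value: 24.000000
Error: 0.000000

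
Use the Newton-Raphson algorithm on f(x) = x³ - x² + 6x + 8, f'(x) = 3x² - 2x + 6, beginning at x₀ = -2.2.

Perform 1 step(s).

f(x) = x³ - x² + 6x + 8
f'(x) = 3x² - 2x + 6
x₀ = -2.2

Newton-Raphson formula: x_{n+1} = x_n - f(x_n)/f'(x_n)

Iteration 1:
  f(-2.200000) = -20.688000
  f'(-2.200000) = 24.920000
  x_1 = -2.200000 - (-20.688000)/24.920000 = -1.369823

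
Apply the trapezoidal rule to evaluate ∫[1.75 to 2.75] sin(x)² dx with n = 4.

f(x) = sin(x)²
a = 1.75, b = 2.75, n = 4
h = (b - a)/n = 0.250000

Trapezoidal rule: (h/2)[f(x₀) + 2f(x₁) + 2f(x₂) + ... + f(xₙ)]

x_0 = 1.7500, f(x_0) = 0.968228, coefficient = 1
x_1 = 2.0000, f(x_1) = 0.826822, coefficient = 2
x_2 = 2.2500, f(x_2) = 0.605398, coefficient = 2
x_3 = 2.5000, f(x_3) = 0.358169, coefficient = 2
x_4 = 2.7500, f(x_4) = 0.145665, coefficient = 1

I ≈ (0.250000/2) × 4.694671 = 0.586834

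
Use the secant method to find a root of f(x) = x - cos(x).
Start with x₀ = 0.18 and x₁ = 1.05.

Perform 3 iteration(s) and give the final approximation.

f(x) = x - cos(x)
x₀ = 0.18, x₁ = 1.05

Secant formula: x_{n+1} = x_n - f(x_n)(x_n - x_{n-1})/(f(x_n) - f(x_{n-1}))

Iteration 1:
  f(0.180000) = -0.803844
  f(1.050000) = 0.552429
  x_2 = 1.050000 - 0.552429×(1.050000 - 0.180000)/(0.552429 - (-0.803844))
       = 0.695637
Iteration 2:
  f(1.050000) = 0.552429
  f(0.695637) = -0.072009
  x_3 = 0.695637 - (-0.072009)×(0.695637 - 1.050000)/(-0.072009 - 0.552429)
       = 0.736501
Iteration 3:
  f(0.695637) = -0.072009
  f(0.736501) = -0.004322
  x_4 = 0.736501 - (-0.004322)×(0.736501 - 0.695637)/(-0.004322 - (-0.072009))
       = 0.739111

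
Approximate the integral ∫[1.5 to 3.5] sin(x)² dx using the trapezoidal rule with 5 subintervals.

f(x) = sin(x)²
a = 1.5, b = 3.5, n = 5
h = (b - a)/n = 0.400000

Trapezoidal rule: (h/2)[f(x₀) + 2f(x₁) + 2f(x₂) + ... + f(xₙ)]

x_0 = 1.5000, f(x_0) = 0.994996, coefficient = 1
x_1 = 1.9000, f(x_1) = 0.895484, coefficient = 2
x_2 = 2.3000, f(x_2) = 0.556076, coefficient = 2
x_3 = 2.7000, f(x_3) = 0.182654, coefficient = 2
x_4 = 3.1000, f(x_4) = 0.001729, coefficient = 2
x_5 = 3.5000, f(x_5) = 0.123049, coefficient = 1

I ≈ (0.400000/2) × 4.389930 = 0.877986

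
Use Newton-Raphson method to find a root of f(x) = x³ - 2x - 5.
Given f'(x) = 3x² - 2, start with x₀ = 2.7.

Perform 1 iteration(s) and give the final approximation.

f(x) = x³ - 2x - 5
f'(x) = 3x² - 2
x₀ = 2.7

Newton-Raphson formula: x_{n+1} = x_n - f(x_n)/f'(x_n)

Iteration 1:
  f(2.700000) = 9.283000
  f'(2.700000) = 19.870000
  x_1 = 2.700000 - 9.283000/19.870000 = 2.232813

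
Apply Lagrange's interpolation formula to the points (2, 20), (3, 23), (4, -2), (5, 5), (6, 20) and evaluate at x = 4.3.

Lagrange interpolation formula:
P(x) = Σ yᵢ × Lᵢ(x)
where Lᵢ(x) = Π_{j≠i} (x - xⱼ)/(xᵢ - xⱼ)

L_0(4.3) = (4.3 - 3)/(2 - 3) × (4.3 - 4)/(2 - 4) × (4.3 - 5)/(2 - 5) × (4.3 - 6)/(2 - 6) = 0.019337
L_1(4.3) = (4.3 - 2)/(3 - 2) × (4.3 - 4)/(3 - 4) × (4.3 - 5)/(3 - 5) × (4.3 - 6)/(3 - 6) = -0.136850
L_2(4.3) = (4.3 - 2)/(4 - 2) × (4.3 - 3)/(4 - 3) × (4.3 - 5)/(4 - 5) × (4.3 - 6)/(4 - 6) = 0.889525
L_3(4.3) = (4.3 - 2)/(5 - 2) × (4.3 - 3)/(5 - 3) × (4.3 - 4)/(5 - 4) × (4.3 - 6)/(5 - 6) = 0.254150
L_4(4.3) = (4.3 - 2)/(6 - 2) × (4.3 - 3)/(6 - 3) × (4.3 - 4)/(6 - 4) × (4.3 - 5)/(6 - 5) = -0.026162

P(4.3) = 20×L_0(4.3) + 23×L_1(4.3) + (-2)×L_2(4.3) + 5×L_3(4.3) + 20×L_4(4.3)
P(4.3) = -3.792350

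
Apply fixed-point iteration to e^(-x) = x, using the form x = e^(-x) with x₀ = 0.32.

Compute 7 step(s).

Equation: e^(-x) = x
Fixed-point form: x = e^(-x)
x₀ = 0.32

x_1 = g(0.320000) = 0.726149
x_2 = g(0.726149) = 0.483768
x_3 = g(0.483768) = 0.616456
x_4 = g(0.616456) = 0.539854
x_5 = g(0.539854) = 0.582833
x_6 = g(0.582833) = 0.558314
x_7 = g(0.558314) = 0.572173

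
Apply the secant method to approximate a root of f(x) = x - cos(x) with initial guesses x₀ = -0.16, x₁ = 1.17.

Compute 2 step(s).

f(x) = x - cos(x)
x₀ = -0.16, x₁ = 1.17

Secant formula: x_{n+1} = x_n - f(x_n)(x_n - x_{n-1})/(f(x_n) - f(x_{n-1}))

Iteration 1:
  f(-0.160000) = -1.147227
  f(1.170000) = 0.779848
  x_2 = 1.170000 - 0.779848×(1.170000 - (-0.160000))/(0.779848 - (-1.147227))
       = 0.631776
Iteration 2:
  f(1.170000) = 0.779848
  f(0.631776) = -0.175204
  x_3 = 0.631776 - (-0.175204)×(0.631776 - 1.170000)/(-0.175204 - 0.779848)
       = 0.730513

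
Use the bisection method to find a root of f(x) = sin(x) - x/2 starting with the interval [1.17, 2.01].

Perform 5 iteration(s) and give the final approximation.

f(x) = sin(x) - x/2
Initial interval: [1.17, 2.01]

Iteration 1:
  c_1 = (1.170000 + 2.010000)/2 = 1.590000
  f(c_1) = f(1.590000) = 0.204816
  f(a) × f(c) ≥ 0, new interval: [1.590000, 2.010000]
Iteration 2:
  c_2 = (1.590000 + 2.010000)/2 = 1.800000
  f(c_2) = f(1.800000) = 0.073848
  f(a) × f(c) ≥ 0, new interval: [1.800000, 2.010000]
Iteration 3:
  c_3 = (1.800000 + 2.010000)/2 = 1.905000
  f(c_3) = f(1.905000) = -0.007828
  f(a) × f(c) < 0, new interval: [1.800000, 1.905000]
Iteration 4:
  c_4 = (1.800000 + 1.905000)/2 = 1.852500
  f(c_4) = f(1.852500) = 0.034333
  f(a) × f(c) ≥ 0, new interval: [1.852500, 1.905000]
Iteration 5:
  c_5 = (1.852500 + 1.905000)/2 = 1.878750
  f(c_5) = f(1.878750) = 0.013581
  f(a) × f(c) ≥ 0, new interval: [1.878750, 1.905000]

After 5 iteration(s), the approximation is c_5 = 1.878750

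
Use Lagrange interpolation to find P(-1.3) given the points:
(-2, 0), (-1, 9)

Lagrange interpolation formula:
P(x) = Σ yᵢ × Lᵢ(x)
where Lᵢ(x) = Π_{j≠i} (x - xⱼ)/(xᵢ - xⱼ)

L_0(-1.3) = (-1.3 - (-1))/(-2 - (-1)) = 0.300000
L_1(-1.3) = (-1.3 - (-2))/(-1 - (-2)) = 0.700000

P(-1.3) = 0×L_0(-1.3) + 9×L_1(-1.3)
P(-1.3) = 6.300000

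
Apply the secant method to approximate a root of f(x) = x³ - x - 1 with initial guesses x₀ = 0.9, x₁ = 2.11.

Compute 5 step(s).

f(x) = x³ - x - 1
x₀ = 0.9, x₁ = 2.11

Secant formula: x_{n+1} = x_n - f(x_n)(x_n - x_{n-1})/(f(x_n) - f(x_{n-1}))

Iteration 1:
  f(0.900000) = -1.171000
  f(2.110000) = 6.283931
  x_2 = 2.110000 - 6.283931×(2.110000 - 0.900000)/(6.283931 - (-1.171000))
       = 1.090063
Iteration 2:
  f(2.110000) = 6.283931
  f(1.090063) = -0.794808
  x_3 = 1.090063 - (-0.794808)×(1.090063 - 2.110000)/(-0.794808 - 6.283931)
       = 1.204583
Iteration 3:
  f(1.090063) = -0.794808
  f(1.204583) = -0.456709
  x_4 = 1.204583 - (-0.456709)×(1.204583 - 1.090063)/(-0.456709 - (-0.794808))
       = 1.359277
Iteration 4:
  f(1.204583) = -0.456709
  f(1.359277) = 0.152171
  x_5 = 1.359277 - 0.152171×(1.359277 - 1.204583)/(0.152171 - (-0.456709))
       = 1.320616
Iteration 5:
  f(1.359277) = 0.152171
  f(1.320616) = -0.017426
  x_6 = 1.320616 - (-0.017426)×(1.320616 - 1.359277)/(-0.017426 - 0.152171)
       = 1.324589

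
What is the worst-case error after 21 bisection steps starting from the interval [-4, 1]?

Bisection error bound: |error| ≤ (b-a)/2^n
|error| ≤ (1 - (-4))/2^21 = 5/2^21
|error| ≤ 0.0000023842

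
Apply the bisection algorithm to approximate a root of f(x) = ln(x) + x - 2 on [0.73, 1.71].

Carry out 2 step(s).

f(x) = ln(x) + x - 2
Initial interval: [0.73, 1.71]

Iteration 1:
  c_1 = (0.730000 + 1.710000)/2 = 1.220000
  f(c_1) = f(1.220000) = -0.581149
  f(a) × f(c) ≥ 0, new interval: [1.220000, 1.710000]
Iteration 2:
  c_2 = (1.220000 + 1.710000)/2 = 1.465000
  f(c_2) = f(1.465000) = -0.153145
  f(a) × f(c) ≥ 0, new interval: [1.465000, 1.710000]

After 2 iteration(s), the approximation is c_2 = 1.465000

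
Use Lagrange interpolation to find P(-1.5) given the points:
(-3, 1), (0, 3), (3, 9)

Lagrange interpolation formula:
P(x) = Σ yᵢ × Lᵢ(x)
where Lᵢ(x) = Π_{j≠i} (x - xⱼ)/(xᵢ - xⱼ)

L_0(-1.5) = (-1.5 - 0)/(-3 - 0) × (-1.5 - 3)/(-3 - 3) = 0.375000
L_1(-1.5) = (-1.5 - (-3))/(0 - (-3)) × (-1.5 - 3)/(0 - 3) = 0.750000
L_2(-1.5) = (-1.5 - (-3))/(3 - (-3)) × (-1.5 - 0)/(3 - 0) = -0.125000

P(-1.5) = 1×L_0(-1.5) + 3×L_1(-1.5) + 9×L_2(-1.5)
P(-1.5) = 1.500000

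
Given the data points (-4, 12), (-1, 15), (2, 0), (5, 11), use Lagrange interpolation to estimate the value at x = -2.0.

Lagrange interpolation formula:
P(x) = Σ yᵢ × Lᵢ(x)
where Lᵢ(x) = Π_{j≠i} (x - xⱼ)/(xᵢ - xⱼ)

L_0(-2.0) = (-2.0 - (-1))/(-4 - (-1)) × (-2.0 - 2)/(-4 - 2) × (-2.0 - 5)/(-4 - 5) = 0.172840
L_1(-2.0) = (-2.0 - (-4))/(-1 - (-4)) × (-2.0 - 2)/(-1 - 2) × (-2.0 - 5)/(-1 - 5) = 1.037037
L_2(-2.0) = (-2.0 - (-4))/(2 - (-4)) × (-2.0 - (-1))/(2 - (-1)) × (-2.0 - 5)/(2 - 5) = -0.259259
L_3(-2.0) = (-2.0 - (-4))/(5 - (-4)) × (-2.0 - (-1))/(5 - (-1)) × (-2.0 - 2)/(5 - 2) = 0.049383

P(-2.0) = 12×L_0(-2.0) + 15×L_1(-2.0) + 0×L_2(-2.0) + 11×L_3(-2.0)
P(-2.0) = 18.172840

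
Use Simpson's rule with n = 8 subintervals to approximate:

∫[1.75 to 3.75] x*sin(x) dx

f(x) = x*sin(x)
a = 1.75, b = 3.75, n = 8
h = (b - a)/n = 0.250000

Simpson's rule: (h/3)[f(x₀) + 4f(x₁) + 2f(x₂) + ... + f(xₙ)]

x_0 = 1.7500, f(x_0) = 1.721975, coefficient = 1
x_1 = 2.0000, f(x_1) = 1.818595, coefficient = 4
x_2 = 2.2500, f(x_2) = 1.750665, coefficient = 2
x_3 = 2.5000, f(x_3) = 1.496180, coefficient = 4
x_4 = 2.7500, f(x_4) = 1.049568, coefficient = 2
x_5 = 3.0000, f(x_5) = 0.423360, coefficient = 4
x_6 = 3.2500, f(x_6) = -0.351634, coefficient = 2
x_7 = 3.5000, f(x_7) = -1.227741, coefficient = 4
x_8 = 3.7500, f(x_8) = -2.143355, coefficient = 1

I ≈ (0.250000/3) × 14.517393 = 1.209783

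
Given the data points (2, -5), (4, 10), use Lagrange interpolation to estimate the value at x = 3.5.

Lagrange interpolation formula:
P(x) = Σ yᵢ × Lᵢ(x)
where Lᵢ(x) = Π_{j≠i} (x - xⱼ)/(xᵢ - xⱼ)

L_0(3.5) = (3.5 - 4)/(2 - 4) = 0.250000
L_1(3.5) = (3.5 - 2)/(4 - 2) = 0.750000

P(3.5) = (-5)×L_0(3.5) + 10×L_1(3.5)
P(3.5) = 6.250000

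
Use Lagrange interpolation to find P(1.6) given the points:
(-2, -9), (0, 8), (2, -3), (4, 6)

Lagrange interpolation formula:
P(x) = Σ yᵢ × Lᵢ(x)
where Lᵢ(x) = Π_{j≠i} (x - xⱼ)/(xᵢ - xⱼ)

L_0(1.6) = (1.6 - 0)/(-2 - 0) × (1.6 - 2)/(-2 - 2) × (1.6 - 4)/(-2 - 4) = -0.032000
L_1(1.6) = (1.6 - (-2))/(0 - (-2)) × (1.6 - 2)/(0 - 2) × (1.6 - 4)/(0 - 4) = 0.216000
L_2(1.6) = (1.6 - (-2))/(2 - (-2)) × (1.6 - 0)/(2 - 0) × (1.6 - 4)/(2 - 4) = 0.864000
L_3(1.6) = (1.6 - (-2))/(4 - (-2)) × (1.6 - 0)/(4 - 0) × (1.6 - 2)/(4 - 2) = -0.048000

P(1.6) = (-9)×L_0(1.6) + 8×L_1(1.6) + (-3)×L_2(1.6) + 6×L_3(1.6)
P(1.6) = -0.864000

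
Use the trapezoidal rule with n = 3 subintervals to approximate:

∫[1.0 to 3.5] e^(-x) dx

f(x) = e^(-x)
a = 1.0, b = 3.5, n = 3
h = (b - a)/n = 0.833333

Trapezoidal rule: (h/2)[f(x₀) + 2f(x₁) + 2f(x₂) + ... + f(xₙ)]

x_0 = 1.0000, f(x_0) = 0.367879, coefficient = 1
x_1 = 1.8333, f(x_1) = 0.159880, coefficient = 2
x_2 = 2.6667, f(x_2) = 0.069483, coefficient = 2
x_3 = 3.5000, f(x_3) = 0.030197, coefficient = 1

I ≈ (0.833333/2) × 0.856803 = 0.357001
Exact value: 0.337682
Error: 0.019319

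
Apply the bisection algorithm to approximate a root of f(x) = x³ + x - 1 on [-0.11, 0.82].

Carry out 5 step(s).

f(x) = x³ + x - 1
Initial interval: [-0.11, 0.82]

Iteration 1:
  c_1 = (-0.110000 + 0.820000)/2 = 0.355000
  f(c_1) = f(0.355000) = -0.600261
  f(a) × f(c) ≥ 0, new interval: [0.355000, 0.820000]
Iteration 2:
  c_2 = (0.355000 + 0.820000)/2 = 0.587500
  f(c_2) = f(0.587500) = -0.209721
  f(a) × f(c) ≥ 0, new interval: [0.587500, 0.820000]
Iteration 3:
  c_3 = (0.587500 + 0.820000)/2 = 0.703750
  f(c_3) = f(0.703750) = 0.052292
  f(a) × f(c) < 0, new interval: [0.587500, 0.703750]
Iteration 4:
  c_4 = (0.587500 + 0.703750)/2 = 0.645625
  f(c_4) = f(0.645625) = -0.085258
  f(a) × f(c) ≥ 0, new interval: [0.645625, 0.703750]
Iteration 5:
  c_5 = (0.645625 + 0.703750)/2 = 0.674687
  f(c_5) = f(0.674687) = -0.018193
  f(a) × f(c) ≥ 0, new interval: [0.674687, 0.703750]

After 5 iteration(s), the approximation is c_5 = 0.674687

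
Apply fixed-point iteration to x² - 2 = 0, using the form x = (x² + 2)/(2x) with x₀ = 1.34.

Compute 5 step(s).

Equation: x² - 2 = 0
Fixed-point form: x = (x² + 2)/(2x)
x₀ = 1.34

x_1 = g(1.340000) = 1.416269
x_2 = g(1.416269) = 1.414215
x_3 = g(1.414215) = 1.414214
x_4 = g(1.414214) = 1.414214
x_5 = g(1.414214) = 1.414214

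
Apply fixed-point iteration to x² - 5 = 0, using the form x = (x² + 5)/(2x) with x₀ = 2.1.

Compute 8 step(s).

Equation: x² - 5 = 0
Fixed-point form: x = (x² + 5)/(2x)
x₀ = 2.1

x_1 = g(2.100000) = 2.240476
x_2 = g(2.240476) = 2.236072
x_3 = g(2.236072) = 2.236068
x_4 = g(2.236068) = 2.236068
x_5 = g(2.236068) = 2.236068
x_6 = g(2.236068) = 2.236068
x_7 = g(2.236068) = 2.236068
x_8 = g(2.236068) = 2.236068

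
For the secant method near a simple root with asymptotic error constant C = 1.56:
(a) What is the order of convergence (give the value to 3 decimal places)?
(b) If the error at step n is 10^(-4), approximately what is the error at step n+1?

(a) Secant method has superlinear convergence with order φ = (1+√5)/2 ≈ 1.618.
    This means |e_{n+1}| ≈ C|e_n|^1.618.

(b) With |e_n| = 10^(-4) and C = 1.56:
    |e_{n+1}| ≈ 1.56 × (10^(-4))^1.618 = 1.56 × 10^(-6.47)

(a) ≈ 1.618 (golden ratio); (b) |e_{n+1}| ≈ 5.260e-07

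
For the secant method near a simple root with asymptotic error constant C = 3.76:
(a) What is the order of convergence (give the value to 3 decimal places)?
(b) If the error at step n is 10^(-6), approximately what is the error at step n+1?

(a) Secant method has superlinear convergence with order φ = (1+√5)/2 ≈ 1.618.
    This means |e_{n+1}| ≈ C|e_n|^1.618.

(b) With |e_n| = 10^(-6) and C = 3.76:
    |e_{n+1}| ≈ 3.76 × (10^(-6))^1.618 = 3.76 × 10^(-9.71)

(a) ≈ 1.618 (golden ratio); (b) |e_{n+1}| ≈ 7.362e-10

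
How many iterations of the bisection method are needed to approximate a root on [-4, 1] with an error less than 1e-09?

We need (b-a)/2^n ≤ 1e-09
(1 - (-4))/2^n ≤ 1e-09
5/2^n ≤ 1e-09
2^n ≥ 5000000000
n ≥ log₂(5000000000) = 32.22
n ≥ 33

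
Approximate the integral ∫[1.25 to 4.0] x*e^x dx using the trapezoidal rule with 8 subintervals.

f(x) = x*e^x
a = 1.25, b = 4.0, n = 8
h = (b - a)/n = 0.343750

Trapezoidal rule: (h/2)[f(x₀) + 2f(x₁) + 2f(x₂) + ... + f(xₙ)]

x_0 = 1.2500, f(x_0) = 4.362929, coefficient = 1
x_1 = 1.5938, f(x_1) = 7.844712, coefficient = 2
x_2 = 1.9375, f(x_2) = 13.448916, coefficient = 2
x_3 = 2.2812, f(x_3) = 22.330948, coefficient = 2
x_4 = 2.6250, f(x_4) = 36.237007, coefficient = 2
x_5 = 2.9688, f(x_5) = 57.794348, coefficient = 2
x_6 = 3.3125, f(x_6) = 90.940295, coefficient = 2
x_7 = 3.6562, f(x_7) = 141.554957, coefficient = 2
x_8 = 4.0000, f(x_8) = 218.392600, coefficient = 1

I ≈ (0.343750/2) × 963.057897 = 165.525576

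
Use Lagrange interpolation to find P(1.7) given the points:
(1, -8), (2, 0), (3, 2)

Lagrange interpolation formula:
P(x) = Σ yᵢ × Lᵢ(x)
where Lᵢ(x) = Π_{j≠i} (x - xⱼ)/(xᵢ - xⱼ)

L_0(1.7) = (1.7 - 2)/(1 - 2) × (1.7 - 3)/(1 - 3) = 0.195000
L_1(1.7) = (1.7 - 1)/(2 - 1) × (1.7 - 3)/(2 - 3) = 0.910000
L_2(1.7) = (1.7 - 1)/(3 - 1) × (1.7 - 2)/(3 - 2) = -0.105000

P(1.7) = (-8)×L_0(1.7) + 0×L_1(1.7) + 2×L_2(1.7)
P(1.7) = -1.770000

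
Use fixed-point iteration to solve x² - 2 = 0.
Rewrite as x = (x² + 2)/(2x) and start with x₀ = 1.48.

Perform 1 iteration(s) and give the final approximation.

Equation: x² - 2 = 0
Fixed-point form: x = (x² + 2)/(2x)
x₀ = 1.48

x_1 = g(1.480000) = 1.415676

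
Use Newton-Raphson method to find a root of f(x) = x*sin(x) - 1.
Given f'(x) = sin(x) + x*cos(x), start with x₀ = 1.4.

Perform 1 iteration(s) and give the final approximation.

f(x) = x*sin(x) - 1
f'(x) = sin(x) + x*cos(x)
x₀ = 1.4

Newton-Raphson formula: x_{n+1} = x_n - f(x_n)/f'(x_n)

Iteration 1:
  f(1.400000) = 0.379630
  f'(1.400000) = 1.223404
  x_1 = 1.400000 - 0.379630/1.223404 = 1.089694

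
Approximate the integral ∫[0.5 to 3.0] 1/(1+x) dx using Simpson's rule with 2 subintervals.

f(x) = 1/(1+x)
a = 0.5, b = 3.0, n = 2
h = (b - a)/n = 1.250000

Simpson's rule: (h/3)[f(x₀) + 4f(x₁) + 2f(x₂) + ... + f(xₙ)]

x_0 = 0.5000, f(x_0) = 0.666667, coefficient = 1
x_1 = 1.7500, f(x_1) = 0.363636, coefficient = 4
x_2 = 3.0000, f(x_2) = 0.250000, coefficient = 1

I ≈ (1.250000/3) × 2.371212 = 0.988005
Exact value: 0.980829
Error: 0.007176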